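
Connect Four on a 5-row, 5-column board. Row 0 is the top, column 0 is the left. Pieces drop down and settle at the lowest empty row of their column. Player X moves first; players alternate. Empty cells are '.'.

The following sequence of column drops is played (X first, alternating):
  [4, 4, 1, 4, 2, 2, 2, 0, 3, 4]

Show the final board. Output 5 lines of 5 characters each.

Move 1: X drops in col 4, lands at row 4
Move 2: O drops in col 4, lands at row 3
Move 3: X drops in col 1, lands at row 4
Move 4: O drops in col 4, lands at row 2
Move 5: X drops in col 2, lands at row 4
Move 6: O drops in col 2, lands at row 3
Move 7: X drops in col 2, lands at row 2
Move 8: O drops in col 0, lands at row 4
Move 9: X drops in col 3, lands at row 4
Move 10: O drops in col 4, lands at row 1

Answer: .....
....O
..X.O
..O.O
OXXXX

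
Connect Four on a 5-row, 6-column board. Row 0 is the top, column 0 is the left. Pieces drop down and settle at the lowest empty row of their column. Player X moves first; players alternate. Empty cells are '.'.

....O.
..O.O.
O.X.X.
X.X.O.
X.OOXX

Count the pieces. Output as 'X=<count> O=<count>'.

X=7 O=7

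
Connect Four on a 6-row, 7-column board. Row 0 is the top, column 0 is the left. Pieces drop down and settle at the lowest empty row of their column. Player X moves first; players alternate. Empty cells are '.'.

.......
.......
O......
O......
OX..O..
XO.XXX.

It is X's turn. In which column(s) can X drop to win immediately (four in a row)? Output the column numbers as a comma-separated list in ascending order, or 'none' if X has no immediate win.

Answer: 2,6

Derivation:
col 0: drop X → no win
col 1: drop X → no win
col 2: drop X → WIN!
col 3: drop X → no win
col 4: drop X → no win
col 5: drop X → no win
col 6: drop X → WIN!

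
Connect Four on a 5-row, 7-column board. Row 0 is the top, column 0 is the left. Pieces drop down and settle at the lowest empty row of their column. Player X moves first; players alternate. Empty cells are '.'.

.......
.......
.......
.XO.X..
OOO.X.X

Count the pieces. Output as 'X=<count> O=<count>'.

X=4 O=4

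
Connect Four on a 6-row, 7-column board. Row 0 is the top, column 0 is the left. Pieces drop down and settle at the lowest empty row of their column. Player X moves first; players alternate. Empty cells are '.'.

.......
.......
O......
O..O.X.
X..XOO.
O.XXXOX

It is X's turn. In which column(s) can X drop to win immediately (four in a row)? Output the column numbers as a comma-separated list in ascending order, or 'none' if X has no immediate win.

Answer: 1

Derivation:
col 0: drop X → no win
col 1: drop X → WIN!
col 2: drop X → no win
col 3: drop X → no win
col 4: drop X → no win
col 5: drop X → no win
col 6: drop X → no win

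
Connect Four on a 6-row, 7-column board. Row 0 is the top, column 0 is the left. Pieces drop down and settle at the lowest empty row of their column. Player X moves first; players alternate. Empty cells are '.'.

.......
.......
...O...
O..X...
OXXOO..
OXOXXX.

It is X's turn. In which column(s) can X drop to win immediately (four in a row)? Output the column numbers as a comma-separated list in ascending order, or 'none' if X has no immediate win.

Answer: 6

Derivation:
col 0: drop X → no win
col 1: drop X → no win
col 2: drop X → no win
col 3: drop X → no win
col 4: drop X → no win
col 5: drop X → no win
col 6: drop X → WIN!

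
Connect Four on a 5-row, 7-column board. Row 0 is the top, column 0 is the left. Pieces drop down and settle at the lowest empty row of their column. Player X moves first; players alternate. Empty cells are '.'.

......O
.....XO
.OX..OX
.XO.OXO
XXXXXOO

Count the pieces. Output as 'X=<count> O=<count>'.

X=10 O=9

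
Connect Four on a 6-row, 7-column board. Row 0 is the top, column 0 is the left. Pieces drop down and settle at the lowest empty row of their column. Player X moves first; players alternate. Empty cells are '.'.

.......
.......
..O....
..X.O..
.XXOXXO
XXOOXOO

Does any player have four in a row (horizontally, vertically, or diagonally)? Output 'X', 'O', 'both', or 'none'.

none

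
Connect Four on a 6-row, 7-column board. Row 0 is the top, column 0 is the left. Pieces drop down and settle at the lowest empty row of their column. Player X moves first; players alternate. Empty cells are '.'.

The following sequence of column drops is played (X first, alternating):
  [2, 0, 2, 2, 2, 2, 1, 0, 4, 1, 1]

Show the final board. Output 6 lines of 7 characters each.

Answer: .......
..O....
..X....
.XO....
OOX....
OXX.X..

Derivation:
Move 1: X drops in col 2, lands at row 5
Move 2: O drops in col 0, lands at row 5
Move 3: X drops in col 2, lands at row 4
Move 4: O drops in col 2, lands at row 3
Move 5: X drops in col 2, lands at row 2
Move 6: O drops in col 2, lands at row 1
Move 7: X drops in col 1, lands at row 5
Move 8: O drops in col 0, lands at row 4
Move 9: X drops in col 4, lands at row 5
Move 10: O drops in col 1, lands at row 4
Move 11: X drops in col 1, lands at row 3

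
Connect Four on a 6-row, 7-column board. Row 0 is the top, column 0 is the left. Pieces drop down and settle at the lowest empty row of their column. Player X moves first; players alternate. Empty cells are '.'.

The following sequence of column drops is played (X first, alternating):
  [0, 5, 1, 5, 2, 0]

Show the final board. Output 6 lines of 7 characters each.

Move 1: X drops in col 0, lands at row 5
Move 2: O drops in col 5, lands at row 5
Move 3: X drops in col 1, lands at row 5
Move 4: O drops in col 5, lands at row 4
Move 5: X drops in col 2, lands at row 5
Move 6: O drops in col 0, lands at row 4

Answer: .......
.......
.......
.......
O....O.
XXX..O.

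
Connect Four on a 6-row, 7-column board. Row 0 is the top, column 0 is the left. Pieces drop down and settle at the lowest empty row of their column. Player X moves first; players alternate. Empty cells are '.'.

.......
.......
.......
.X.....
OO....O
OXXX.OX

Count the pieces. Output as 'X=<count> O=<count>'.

X=5 O=5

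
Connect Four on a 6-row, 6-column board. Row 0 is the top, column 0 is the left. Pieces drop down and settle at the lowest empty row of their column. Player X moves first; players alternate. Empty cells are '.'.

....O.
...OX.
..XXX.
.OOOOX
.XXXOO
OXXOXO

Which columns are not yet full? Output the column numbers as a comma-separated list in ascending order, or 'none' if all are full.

Answer: 0,1,2,3,5

Derivation:
col 0: top cell = '.' → open
col 1: top cell = '.' → open
col 2: top cell = '.' → open
col 3: top cell = '.' → open
col 4: top cell = 'O' → FULL
col 5: top cell = '.' → open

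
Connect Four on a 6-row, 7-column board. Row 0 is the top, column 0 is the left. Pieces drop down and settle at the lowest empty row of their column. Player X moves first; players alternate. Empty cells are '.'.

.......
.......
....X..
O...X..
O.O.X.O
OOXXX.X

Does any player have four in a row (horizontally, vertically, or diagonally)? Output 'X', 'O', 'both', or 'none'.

X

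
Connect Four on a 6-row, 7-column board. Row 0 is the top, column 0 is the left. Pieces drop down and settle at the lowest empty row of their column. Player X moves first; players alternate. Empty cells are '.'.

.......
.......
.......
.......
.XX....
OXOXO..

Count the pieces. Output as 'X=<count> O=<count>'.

X=4 O=3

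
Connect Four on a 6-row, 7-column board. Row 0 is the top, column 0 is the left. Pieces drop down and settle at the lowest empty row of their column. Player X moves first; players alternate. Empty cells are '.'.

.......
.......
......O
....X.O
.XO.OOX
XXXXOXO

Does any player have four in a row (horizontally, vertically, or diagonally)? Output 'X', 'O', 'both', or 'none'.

X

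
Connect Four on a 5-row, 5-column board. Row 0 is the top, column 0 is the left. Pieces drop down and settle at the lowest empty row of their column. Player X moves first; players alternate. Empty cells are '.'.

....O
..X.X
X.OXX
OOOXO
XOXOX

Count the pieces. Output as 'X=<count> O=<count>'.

X=9 O=8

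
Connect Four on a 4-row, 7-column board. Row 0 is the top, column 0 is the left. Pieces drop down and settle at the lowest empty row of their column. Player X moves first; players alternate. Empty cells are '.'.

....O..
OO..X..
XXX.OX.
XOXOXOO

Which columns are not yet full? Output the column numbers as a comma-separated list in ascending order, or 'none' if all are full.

Answer: 0,1,2,3,5,6

Derivation:
col 0: top cell = '.' → open
col 1: top cell = '.' → open
col 2: top cell = '.' → open
col 3: top cell = '.' → open
col 4: top cell = 'O' → FULL
col 5: top cell = '.' → open
col 6: top cell = '.' → open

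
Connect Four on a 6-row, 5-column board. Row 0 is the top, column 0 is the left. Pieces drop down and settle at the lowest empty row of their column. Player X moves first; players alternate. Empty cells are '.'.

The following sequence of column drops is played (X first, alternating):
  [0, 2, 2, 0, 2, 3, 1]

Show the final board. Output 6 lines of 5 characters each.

Answer: .....
.....
.....
..X..
O.X..
XXOO.

Derivation:
Move 1: X drops in col 0, lands at row 5
Move 2: O drops in col 2, lands at row 5
Move 3: X drops in col 2, lands at row 4
Move 4: O drops in col 0, lands at row 4
Move 5: X drops in col 2, lands at row 3
Move 6: O drops in col 3, lands at row 5
Move 7: X drops in col 1, lands at row 5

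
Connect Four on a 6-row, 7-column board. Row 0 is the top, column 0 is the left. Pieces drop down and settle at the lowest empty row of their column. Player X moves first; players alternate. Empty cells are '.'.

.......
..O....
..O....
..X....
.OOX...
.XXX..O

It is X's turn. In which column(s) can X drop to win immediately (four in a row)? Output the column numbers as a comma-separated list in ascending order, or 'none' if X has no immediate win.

Answer: 0,4

Derivation:
col 0: drop X → WIN!
col 1: drop X → no win
col 2: drop X → no win
col 3: drop X → no win
col 4: drop X → WIN!
col 5: drop X → no win
col 6: drop X → no win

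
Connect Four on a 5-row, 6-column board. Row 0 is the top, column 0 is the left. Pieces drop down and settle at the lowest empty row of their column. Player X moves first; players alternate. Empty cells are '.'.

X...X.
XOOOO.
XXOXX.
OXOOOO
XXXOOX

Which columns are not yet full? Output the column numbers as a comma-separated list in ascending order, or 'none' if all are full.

Answer: 1,2,3,5

Derivation:
col 0: top cell = 'X' → FULL
col 1: top cell = '.' → open
col 2: top cell = '.' → open
col 3: top cell = '.' → open
col 4: top cell = 'X' → FULL
col 5: top cell = '.' → open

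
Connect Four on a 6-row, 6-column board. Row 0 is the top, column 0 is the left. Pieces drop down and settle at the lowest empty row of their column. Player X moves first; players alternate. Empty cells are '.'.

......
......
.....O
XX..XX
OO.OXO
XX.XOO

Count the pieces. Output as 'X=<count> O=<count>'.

X=8 O=7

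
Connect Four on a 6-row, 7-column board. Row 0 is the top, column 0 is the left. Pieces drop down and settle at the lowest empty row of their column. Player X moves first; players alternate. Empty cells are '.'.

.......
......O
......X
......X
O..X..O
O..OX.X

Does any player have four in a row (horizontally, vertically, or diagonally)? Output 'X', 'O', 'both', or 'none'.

none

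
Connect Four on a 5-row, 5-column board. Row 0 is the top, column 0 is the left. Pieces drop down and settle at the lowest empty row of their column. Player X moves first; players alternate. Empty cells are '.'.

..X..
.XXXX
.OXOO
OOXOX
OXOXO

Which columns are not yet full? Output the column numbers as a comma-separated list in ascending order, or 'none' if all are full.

Answer: 0,1,3,4

Derivation:
col 0: top cell = '.' → open
col 1: top cell = '.' → open
col 2: top cell = 'X' → FULL
col 3: top cell = '.' → open
col 4: top cell = '.' → open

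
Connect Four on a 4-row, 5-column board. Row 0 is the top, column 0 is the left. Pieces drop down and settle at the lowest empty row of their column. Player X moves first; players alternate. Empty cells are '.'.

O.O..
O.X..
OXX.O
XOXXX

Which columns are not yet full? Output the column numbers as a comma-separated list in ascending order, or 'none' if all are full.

Answer: 1,3,4

Derivation:
col 0: top cell = 'O' → FULL
col 1: top cell = '.' → open
col 2: top cell = 'O' → FULL
col 3: top cell = '.' → open
col 4: top cell = '.' → open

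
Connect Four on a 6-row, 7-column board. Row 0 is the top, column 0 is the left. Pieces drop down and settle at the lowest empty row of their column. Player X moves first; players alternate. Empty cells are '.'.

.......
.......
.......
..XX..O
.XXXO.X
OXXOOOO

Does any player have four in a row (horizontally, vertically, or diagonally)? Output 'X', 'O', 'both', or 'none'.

O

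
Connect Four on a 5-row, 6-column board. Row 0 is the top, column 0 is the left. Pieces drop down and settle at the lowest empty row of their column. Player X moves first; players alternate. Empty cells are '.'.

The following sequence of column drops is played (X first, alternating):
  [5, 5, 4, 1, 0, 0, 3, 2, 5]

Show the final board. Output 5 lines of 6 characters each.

Move 1: X drops in col 5, lands at row 4
Move 2: O drops in col 5, lands at row 3
Move 3: X drops in col 4, lands at row 4
Move 4: O drops in col 1, lands at row 4
Move 5: X drops in col 0, lands at row 4
Move 6: O drops in col 0, lands at row 3
Move 7: X drops in col 3, lands at row 4
Move 8: O drops in col 2, lands at row 4
Move 9: X drops in col 5, lands at row 2

Answer: ......
......
.....X
O....O
XOOXXX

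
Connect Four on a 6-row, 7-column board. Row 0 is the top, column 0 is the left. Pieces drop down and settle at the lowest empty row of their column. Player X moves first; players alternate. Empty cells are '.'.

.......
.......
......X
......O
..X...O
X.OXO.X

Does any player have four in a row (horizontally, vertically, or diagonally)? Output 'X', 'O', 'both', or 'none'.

none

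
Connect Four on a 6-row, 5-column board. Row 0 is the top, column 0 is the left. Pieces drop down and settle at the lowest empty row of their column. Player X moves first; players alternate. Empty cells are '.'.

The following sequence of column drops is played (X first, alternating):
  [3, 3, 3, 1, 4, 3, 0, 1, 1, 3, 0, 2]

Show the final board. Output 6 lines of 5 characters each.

Move 1: X drops in col 3, lands at row 5
Move 2: O drops in col 3, lands at row 4
Move 3: X drops in col 3, lands at row 3
Move 4: O drops in col 1, lands at row 5
Move 5: X drops in col 4, lands at row 5
Move 6: O drops in col 3, lands at row 2
Move 7: X drops in col 0, lands at row 5
Move 8: O drops in col 1, lands at row 4
Move 9: X drops in col 1, lands at row 3
Move 10: O drops in col 3, lands at row 1
Move 11: X drops in col 0, lands at row 4
Move 12: O drops in col 2, lands at row 5

Answer: .....
...O.
...O.
.X.X.
XO.O.
XOOXX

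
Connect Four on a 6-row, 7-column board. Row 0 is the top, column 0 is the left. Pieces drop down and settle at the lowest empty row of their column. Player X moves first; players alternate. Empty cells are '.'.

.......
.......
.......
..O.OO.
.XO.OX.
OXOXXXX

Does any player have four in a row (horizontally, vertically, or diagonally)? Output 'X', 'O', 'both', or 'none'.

X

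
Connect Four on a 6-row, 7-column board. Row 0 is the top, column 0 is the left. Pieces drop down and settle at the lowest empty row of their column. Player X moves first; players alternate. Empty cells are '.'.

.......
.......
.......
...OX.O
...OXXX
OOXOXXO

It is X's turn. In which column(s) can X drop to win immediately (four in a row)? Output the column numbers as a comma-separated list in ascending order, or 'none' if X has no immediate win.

Answer: 4

Derivation:
col 0: drop X → no win
col 1: drop X → no win
col 2: drop X → no win
col 3: drop X → no win
col 4: drop X → WIN!
col 5: drop X → no win
col 6: drop X → no win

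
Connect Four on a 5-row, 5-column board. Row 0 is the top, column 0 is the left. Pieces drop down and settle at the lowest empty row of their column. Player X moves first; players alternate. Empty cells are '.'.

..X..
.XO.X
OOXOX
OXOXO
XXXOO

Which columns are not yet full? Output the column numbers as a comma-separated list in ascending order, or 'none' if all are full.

Answer: 0,1,3,4

Derivation:
col 0: top cell = '.' → open
col 1: top cell = '.' → open
col 2: top cell = 'X' → FULL
col 3: top cell = '.' → open
col 4: top cell = '.' → open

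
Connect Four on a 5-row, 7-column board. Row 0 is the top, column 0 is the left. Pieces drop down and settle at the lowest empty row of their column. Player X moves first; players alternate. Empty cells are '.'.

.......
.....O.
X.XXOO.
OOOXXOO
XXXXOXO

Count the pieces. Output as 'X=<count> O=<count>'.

X=10 O=10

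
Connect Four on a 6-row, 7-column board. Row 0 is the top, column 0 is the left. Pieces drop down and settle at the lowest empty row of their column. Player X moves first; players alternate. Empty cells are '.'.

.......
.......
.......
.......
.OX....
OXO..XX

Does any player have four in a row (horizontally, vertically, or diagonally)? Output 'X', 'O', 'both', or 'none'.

none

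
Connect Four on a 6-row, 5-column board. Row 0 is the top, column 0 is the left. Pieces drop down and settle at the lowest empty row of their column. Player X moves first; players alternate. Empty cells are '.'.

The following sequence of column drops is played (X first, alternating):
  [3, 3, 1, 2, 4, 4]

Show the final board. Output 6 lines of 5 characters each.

Answer: .....
.....
.....
.....
...OO
.XOXX

Derivation:
Move 1: X drops in col 3, lands at row 5
Move 2: O drops in col 3, lands at row 4
Move 3: X drops in col 1, lands at row 5
Move 4: O drops in col 2, lands at row 5
Move 5: X drops in col 4, lands at row 5
Move 6: O drops in col 4, lands at row 4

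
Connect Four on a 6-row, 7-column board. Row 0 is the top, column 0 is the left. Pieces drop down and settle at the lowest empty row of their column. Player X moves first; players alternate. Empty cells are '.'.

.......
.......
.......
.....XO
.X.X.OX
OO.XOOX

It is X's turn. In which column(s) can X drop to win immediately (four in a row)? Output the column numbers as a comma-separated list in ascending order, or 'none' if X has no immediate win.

Answer: none

Derivation:
col 0: drop X → no win
col 1: drop X → no win
col 2: drop X → no win
col 3: drop X → no win
col 4: drop X → no win
col 5: drop X → no win
col 6: drop X → no win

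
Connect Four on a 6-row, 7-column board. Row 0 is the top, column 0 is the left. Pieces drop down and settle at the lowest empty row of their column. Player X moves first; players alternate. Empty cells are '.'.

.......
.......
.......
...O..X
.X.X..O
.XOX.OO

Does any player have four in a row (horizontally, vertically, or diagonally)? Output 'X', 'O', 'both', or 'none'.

none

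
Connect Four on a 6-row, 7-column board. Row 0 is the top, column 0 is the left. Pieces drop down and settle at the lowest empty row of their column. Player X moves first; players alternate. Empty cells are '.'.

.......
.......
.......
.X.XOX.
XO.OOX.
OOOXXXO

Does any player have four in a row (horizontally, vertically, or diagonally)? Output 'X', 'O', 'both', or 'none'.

none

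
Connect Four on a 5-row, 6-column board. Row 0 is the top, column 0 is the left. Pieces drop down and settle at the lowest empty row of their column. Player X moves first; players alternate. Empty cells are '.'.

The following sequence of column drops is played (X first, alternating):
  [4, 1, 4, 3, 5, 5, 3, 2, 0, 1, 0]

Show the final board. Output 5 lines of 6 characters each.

Answer: ......
......
......
XO.XXO
XOOOXX

Derivation:
Move 1: X drops in col 4, lands at row 4
Move 2: O drops in col 1, lands at row 4
Move 3: X drops in col 4, lands at row 3
Move 4: O drops in col 3, lands at row 4
Move 5: X drops in col 5, lands at row 4
Move 6: O drops in col 5, lands at row 3
Move 7: X drops in col 3, lands at row 3
Move 8: O drops in col 2, lands at row 4
Move 9: X drops in col 0, lands at row 4
Move 10: O drops in col 1, lands at row 3
Move 11: X drops in col 0, lands at row 3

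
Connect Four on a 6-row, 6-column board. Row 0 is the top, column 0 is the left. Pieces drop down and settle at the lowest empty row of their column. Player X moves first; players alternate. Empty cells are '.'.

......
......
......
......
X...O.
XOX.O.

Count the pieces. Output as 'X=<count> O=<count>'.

X=3 O=3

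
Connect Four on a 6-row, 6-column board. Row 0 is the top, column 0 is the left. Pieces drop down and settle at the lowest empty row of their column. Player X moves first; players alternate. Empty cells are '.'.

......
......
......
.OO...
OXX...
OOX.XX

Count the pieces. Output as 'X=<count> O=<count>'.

X=5 O=5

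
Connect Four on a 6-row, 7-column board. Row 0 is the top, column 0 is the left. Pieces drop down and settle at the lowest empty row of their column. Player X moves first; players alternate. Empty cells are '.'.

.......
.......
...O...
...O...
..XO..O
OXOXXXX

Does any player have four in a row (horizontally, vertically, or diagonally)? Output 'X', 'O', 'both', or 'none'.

X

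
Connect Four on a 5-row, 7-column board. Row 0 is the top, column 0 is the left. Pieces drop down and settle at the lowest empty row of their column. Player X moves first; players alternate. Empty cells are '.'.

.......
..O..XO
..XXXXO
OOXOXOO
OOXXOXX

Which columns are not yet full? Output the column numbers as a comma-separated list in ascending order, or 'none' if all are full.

Answer: 0,1,2,3,4,5,6

Derivation:
col 0: top cell = '.' → open
col 1: top cell = '.' → open
col 2: top cell = '.' → open
col 3: top cell = '.' → open
col 4: top cell = '.' → open
col 5: top cell = '.' → open
col 6: top cell = '.' → open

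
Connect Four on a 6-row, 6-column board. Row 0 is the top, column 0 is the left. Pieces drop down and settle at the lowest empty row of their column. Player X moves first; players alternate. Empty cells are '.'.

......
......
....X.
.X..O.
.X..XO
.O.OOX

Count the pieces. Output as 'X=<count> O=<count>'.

X=5 O=5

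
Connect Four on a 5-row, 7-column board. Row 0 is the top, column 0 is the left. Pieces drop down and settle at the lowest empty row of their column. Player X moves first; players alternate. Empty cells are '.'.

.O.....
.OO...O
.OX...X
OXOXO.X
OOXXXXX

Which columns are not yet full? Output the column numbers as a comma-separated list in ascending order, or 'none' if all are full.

col 0: top cell = '.' → open
col 1: top cell = 'O' → FULL
col 2: top cell = '.' → open
col 3: top cell = '.' → open
col 4: top cell = '.' → open
col 5: top cell = '.' → open
col 6: top cell = '.' → open

Answer: 0,2,3,4,5,6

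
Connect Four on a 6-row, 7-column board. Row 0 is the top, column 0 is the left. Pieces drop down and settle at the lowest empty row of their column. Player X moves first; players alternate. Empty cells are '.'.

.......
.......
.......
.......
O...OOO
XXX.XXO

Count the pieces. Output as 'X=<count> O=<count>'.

X=5 O=5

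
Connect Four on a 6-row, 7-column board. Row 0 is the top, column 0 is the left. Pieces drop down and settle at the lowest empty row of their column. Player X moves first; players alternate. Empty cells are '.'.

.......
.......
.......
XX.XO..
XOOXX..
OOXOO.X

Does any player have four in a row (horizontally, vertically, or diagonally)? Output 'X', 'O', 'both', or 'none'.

none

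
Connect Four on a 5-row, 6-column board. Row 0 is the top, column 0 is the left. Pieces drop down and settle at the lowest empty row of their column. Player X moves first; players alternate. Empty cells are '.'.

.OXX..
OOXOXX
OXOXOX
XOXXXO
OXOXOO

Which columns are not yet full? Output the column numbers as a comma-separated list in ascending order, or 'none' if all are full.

col 0: top cell = '.' → open
col 1: top cell = 'O' → FULL
col 2: top cell = 'X' → FULL
col 3: top cell = 'X' → FULL
col 4: top cell = '.' → open
col 5: top cell = '.' → open

Answer: 0,4,5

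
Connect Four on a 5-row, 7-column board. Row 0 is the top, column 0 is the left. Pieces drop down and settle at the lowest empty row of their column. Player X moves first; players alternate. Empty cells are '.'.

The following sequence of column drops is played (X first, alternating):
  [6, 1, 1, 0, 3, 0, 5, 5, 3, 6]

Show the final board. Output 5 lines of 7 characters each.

Move 1: X drops in col 6, lands at row 4
Move 2: O drops in col 1, lands at row 4
Move 3: X drops in col 1, lands at row 3
Move 4: O drops in col 0, lands at row 4
Move 5: X drops in col 3, lands at row 4
Move 6: O drops in col 0, lands at row 3
Move 7: X drops in col 5, lands at row 4
Move 8: O drops in col 5, lands at row 3
Move 9: X drops in col 3, lands at row 3
Move 10: O drops in col 6, lands at row 3

Answer: .......
.......
.......
OX.X.OO
OO.X.XX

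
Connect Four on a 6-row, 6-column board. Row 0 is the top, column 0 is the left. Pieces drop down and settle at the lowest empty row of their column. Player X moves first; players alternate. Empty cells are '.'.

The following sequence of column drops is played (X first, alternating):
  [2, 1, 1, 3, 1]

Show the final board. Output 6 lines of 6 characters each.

Answer: ......
......
......
.X....
.X....
.OXO..

Derivation:
Move 1: X drops in col 2, lands at row 5
Move 2: O drops in col 1, lands at row 5
Move 3: X drops in col 1, lands at row 4
Move 4: O drops in col 3, lands at row 5
Move 5: X drops in col 1, lands at row 3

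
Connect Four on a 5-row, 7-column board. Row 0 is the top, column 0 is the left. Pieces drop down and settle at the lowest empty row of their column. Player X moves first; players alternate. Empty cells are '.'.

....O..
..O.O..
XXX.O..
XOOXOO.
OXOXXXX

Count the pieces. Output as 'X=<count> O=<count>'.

X=10 O=10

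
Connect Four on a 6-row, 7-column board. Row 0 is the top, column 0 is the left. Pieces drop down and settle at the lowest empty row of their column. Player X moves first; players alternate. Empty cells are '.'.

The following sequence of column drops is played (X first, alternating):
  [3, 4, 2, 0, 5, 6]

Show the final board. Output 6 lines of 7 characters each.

Move 1: X drops in col 3, lands at row 5
Move 2: O drops in col 4, lands at row 5
Move 3: X drops in col 2, lands at row 5
Move 4: O drops in col 0, lands at row 5
Move 5: X drops in col 5, lands at row 5
Move 6: O drops in col 6, lands at row 5

Answer: .......
.......
.......
.......
.......
O.XXOXO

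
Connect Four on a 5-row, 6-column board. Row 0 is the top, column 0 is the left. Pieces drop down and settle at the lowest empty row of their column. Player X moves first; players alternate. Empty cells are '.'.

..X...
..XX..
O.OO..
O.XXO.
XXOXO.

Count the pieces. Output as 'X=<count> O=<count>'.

X=8 O=7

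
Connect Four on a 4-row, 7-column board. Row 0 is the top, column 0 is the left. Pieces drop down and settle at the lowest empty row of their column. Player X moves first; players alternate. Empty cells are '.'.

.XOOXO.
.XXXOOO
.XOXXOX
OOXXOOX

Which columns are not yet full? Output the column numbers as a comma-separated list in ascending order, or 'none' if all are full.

col 0: top cell = '.' → open
col 1: top cell = 'X' → FULL
col 2: top cell = 'O' → FULL
col 3: top cell = 'O' → FULL
col 4: top cell = 'X' → FULL
col 5: top cell = 'O' → FULL
col 6: top cell = '.' → open

Answer: 0,6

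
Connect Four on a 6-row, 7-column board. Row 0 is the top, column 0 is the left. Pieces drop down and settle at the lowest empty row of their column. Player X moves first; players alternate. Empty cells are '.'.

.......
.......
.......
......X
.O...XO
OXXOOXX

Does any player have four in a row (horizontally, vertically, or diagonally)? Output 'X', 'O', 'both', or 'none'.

none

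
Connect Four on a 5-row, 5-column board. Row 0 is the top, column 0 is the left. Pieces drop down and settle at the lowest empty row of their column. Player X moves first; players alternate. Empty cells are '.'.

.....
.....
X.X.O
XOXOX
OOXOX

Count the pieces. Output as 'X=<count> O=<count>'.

X=7 O=6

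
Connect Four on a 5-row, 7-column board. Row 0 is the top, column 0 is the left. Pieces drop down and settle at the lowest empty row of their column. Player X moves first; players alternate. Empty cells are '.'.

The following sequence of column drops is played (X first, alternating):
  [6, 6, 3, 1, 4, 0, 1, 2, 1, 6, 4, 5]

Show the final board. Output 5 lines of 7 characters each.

Move 1: X drops in col 6, lands at row 4
Move 2: O drops in col 6, lands at row 3
Move 3: X drops in col 3, lands at row 4
Move 4: O drops in col 1, lands at row 4
Move 5: X drops in col 4, lands at row 4
Move 6: O drops in col 0, lands at row 4
Move 7: X drops in col 1, lands at row 3
Move 8: O drops in col 2, lands at row 4
Move 9: X drops in col 1, lands at row 2
Move 10: O drops in col 6, lands at row 2
Move 11: X drops in col 4, lands at row 3
Move 12: O drops in col 5, lands at row 4

Answer: .......
.......
.X....O
.X..X.O
OOOXXOX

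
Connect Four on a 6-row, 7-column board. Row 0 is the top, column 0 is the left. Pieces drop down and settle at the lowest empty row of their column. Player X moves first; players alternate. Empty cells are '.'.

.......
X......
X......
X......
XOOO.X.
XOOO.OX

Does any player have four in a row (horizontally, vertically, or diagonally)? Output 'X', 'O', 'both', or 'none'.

X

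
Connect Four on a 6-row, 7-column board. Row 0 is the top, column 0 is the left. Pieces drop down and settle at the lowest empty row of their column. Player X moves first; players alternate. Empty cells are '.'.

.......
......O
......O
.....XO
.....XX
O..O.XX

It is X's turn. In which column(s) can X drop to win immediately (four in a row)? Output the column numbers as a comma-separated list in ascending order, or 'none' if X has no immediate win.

Answer: 5

Derivation:
col 0: drop X → no win
col 1: drop X → no win
col 2: drop X → no win
col 3: drop X → no win
col 4: drop X → no win
col 5: drop X → WIN!
col 6: drop X → no win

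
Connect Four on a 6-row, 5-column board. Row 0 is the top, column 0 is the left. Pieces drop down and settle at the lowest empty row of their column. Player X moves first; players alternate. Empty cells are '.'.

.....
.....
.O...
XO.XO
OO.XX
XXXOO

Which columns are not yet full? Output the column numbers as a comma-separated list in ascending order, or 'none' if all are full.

Answer: 0,1,2,3,4

Derivation:
col 0: top cell = '.' → open
col 1: top cell = '.' → open
col 2: top cell = '.' → open
col 3: top cell = '.' → open
col 4: top cell = '.' → open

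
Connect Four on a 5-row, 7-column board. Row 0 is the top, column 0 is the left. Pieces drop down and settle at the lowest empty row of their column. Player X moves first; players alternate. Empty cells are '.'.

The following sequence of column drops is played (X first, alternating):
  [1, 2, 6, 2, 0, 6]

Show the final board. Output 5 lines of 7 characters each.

Move 1: X drops in col 1, lands at row 4
Move 2: O drops in col 2, lands at row 4
Move 3: X drops in col 6, lands at row 4
Move 4: O drops in col 2, lands at row 3
Move 5: X drops in col 0, lands at row 4
Move 6: O drops in col 6, lands at row 3

Answer: .......
.......
.......
..O...O
XXO...X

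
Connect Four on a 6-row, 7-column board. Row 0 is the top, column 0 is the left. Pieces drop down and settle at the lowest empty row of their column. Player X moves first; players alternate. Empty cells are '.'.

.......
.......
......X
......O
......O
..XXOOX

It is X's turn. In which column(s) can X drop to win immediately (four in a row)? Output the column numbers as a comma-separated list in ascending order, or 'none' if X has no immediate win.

col 0: drop X → no win
col 1: drop X → no win
col 2: drop X → no win
col 3: drop X → no win
col 4: drop X → no win
col 5: drop X → no win
col 6: drop X → no win

Answer: none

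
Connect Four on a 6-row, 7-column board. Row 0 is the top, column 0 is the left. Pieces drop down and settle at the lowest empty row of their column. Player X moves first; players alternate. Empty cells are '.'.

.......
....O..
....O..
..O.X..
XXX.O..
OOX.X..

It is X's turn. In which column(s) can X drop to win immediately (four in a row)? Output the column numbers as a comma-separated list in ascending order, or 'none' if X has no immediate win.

Answer: none

Derivation:
col 0: drop X → no win
col 1: drop X → no win
col 2: drop X → no win
col 3: drop X → no win
col 4: drop X → no win
col 5: drop X → no win
col 6: drop X → no win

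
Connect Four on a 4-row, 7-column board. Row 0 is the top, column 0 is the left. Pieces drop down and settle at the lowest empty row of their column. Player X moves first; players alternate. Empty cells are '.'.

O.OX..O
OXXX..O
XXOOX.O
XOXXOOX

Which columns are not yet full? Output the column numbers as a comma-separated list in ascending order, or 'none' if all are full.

Answer: 1,4,5

Derivation:
col 0: top cell = 'O' → FULL
col 1: top cell = '.' → open
col 2: top cell = 'O' → FULL
col 3: top cell = 'X' → FULL
col 4: top cell = '.' → open
col 5: top cell = '.' → open
col 6: top cell = 'O' → FULL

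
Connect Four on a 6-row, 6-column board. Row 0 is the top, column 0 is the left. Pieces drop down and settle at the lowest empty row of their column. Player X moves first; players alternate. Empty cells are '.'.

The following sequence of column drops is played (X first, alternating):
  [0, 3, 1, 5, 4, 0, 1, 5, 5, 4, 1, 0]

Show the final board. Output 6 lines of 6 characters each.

Answer: ......
......
......
OX...X
OX..OO
XX.OXO

Derivation:
Move 1: X drops in col 0, lands at row 5
Move 2: O drops in col 3, lands at row 5
Move 3: X drops in col 1, lands at row 5
Move 4: O drops in col 5, lands at row 5
Move 5: X drops in col 4, lands at row 5
Move 6: O drops in col 0, lands at row 4
Move 7: X drops in col 1, lands at row 4
Move 8: O drops in col 5, lands at row 4
Move 9: X drops in col 5, lands at row 3
Move 10: O drops in col 4, lands at row 4
Move 11: X drops in col 1, lands at row 3
Move 12: O drops in col 0, lands at row 3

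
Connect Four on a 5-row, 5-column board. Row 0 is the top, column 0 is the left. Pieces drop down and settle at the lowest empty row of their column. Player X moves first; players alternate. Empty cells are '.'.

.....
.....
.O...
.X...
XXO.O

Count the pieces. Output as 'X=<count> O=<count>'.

X=3 O=3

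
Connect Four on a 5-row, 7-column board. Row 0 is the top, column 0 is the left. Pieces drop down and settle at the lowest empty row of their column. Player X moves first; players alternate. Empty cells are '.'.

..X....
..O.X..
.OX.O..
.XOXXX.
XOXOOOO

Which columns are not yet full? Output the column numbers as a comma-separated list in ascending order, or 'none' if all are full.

col 0: top cell = '.' → open
col 1: top cell = '.' → open
col 2: top cell = 'X' → FULL
col 3: top cell = '.' → open
col 4: top cell = '.' → open
col 5: top cell = '.' → open
col 6: top cell = '.' → open

Answer: 0,1,3,4,5,6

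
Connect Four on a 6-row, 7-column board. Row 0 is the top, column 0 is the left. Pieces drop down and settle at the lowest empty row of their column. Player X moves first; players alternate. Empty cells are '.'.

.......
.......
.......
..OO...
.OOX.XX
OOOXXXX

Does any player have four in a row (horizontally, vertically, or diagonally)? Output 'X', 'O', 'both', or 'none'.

X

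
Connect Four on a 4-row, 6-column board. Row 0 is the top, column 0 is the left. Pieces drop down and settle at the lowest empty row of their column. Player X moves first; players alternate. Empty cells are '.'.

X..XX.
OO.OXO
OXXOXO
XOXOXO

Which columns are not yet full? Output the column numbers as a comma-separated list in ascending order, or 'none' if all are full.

Answer: 1,2,5

Derivation:
col 0: top cell = 'X' → FULL
col 1: top cell = '.' → open
col 2: top cell = '.' → open
col 3: top cell = 'X' → FULL
col 4: top cell = 'X' → FULL
col 5: top cell = '.' → open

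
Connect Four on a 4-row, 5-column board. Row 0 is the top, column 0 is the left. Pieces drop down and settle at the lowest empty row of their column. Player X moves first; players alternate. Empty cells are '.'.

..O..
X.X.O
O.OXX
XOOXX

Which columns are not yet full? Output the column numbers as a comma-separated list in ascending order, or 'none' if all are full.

Answer: 0,1,3,4

Derivation:
col 0: top cell = '.' → open
col 1: top cell = '.' → open
col 2: top cell = 'O' → FULL
col 3: top cell = '.' → open
col 4: top cell = '.' → open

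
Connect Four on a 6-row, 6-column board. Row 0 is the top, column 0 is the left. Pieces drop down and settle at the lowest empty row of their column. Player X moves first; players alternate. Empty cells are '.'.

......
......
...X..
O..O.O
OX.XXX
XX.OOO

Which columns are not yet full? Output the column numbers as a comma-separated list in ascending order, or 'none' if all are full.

col 0: top cell = '.' → open
col 1: top cell = '.' → open
col 2: top cell = '.' → open
col 3: top cell = '.' → open
col 4: top cell = '.' → open
col 5: top cell = '.' → open

Answer: 0,1,2,3,4,5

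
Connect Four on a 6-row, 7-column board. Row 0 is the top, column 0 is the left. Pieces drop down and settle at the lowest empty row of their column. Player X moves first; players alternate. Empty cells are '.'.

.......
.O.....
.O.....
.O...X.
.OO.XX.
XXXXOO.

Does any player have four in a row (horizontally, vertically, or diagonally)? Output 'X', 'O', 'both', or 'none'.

both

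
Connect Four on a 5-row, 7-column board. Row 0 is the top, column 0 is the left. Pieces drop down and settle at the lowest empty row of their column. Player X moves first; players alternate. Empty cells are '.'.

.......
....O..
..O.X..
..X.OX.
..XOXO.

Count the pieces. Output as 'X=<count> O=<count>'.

X=5 O=5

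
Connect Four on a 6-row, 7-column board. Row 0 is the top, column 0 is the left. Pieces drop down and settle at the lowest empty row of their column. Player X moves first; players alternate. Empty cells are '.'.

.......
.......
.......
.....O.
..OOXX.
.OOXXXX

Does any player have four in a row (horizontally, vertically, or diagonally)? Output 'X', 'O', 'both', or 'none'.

X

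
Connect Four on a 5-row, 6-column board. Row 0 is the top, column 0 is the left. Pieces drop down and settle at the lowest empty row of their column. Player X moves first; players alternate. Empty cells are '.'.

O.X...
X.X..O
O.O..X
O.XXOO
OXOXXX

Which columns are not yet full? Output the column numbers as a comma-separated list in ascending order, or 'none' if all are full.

Answer: 1,3,4,5

Derivation:
col 0: top cell = 'O' → FULL
col 1: top cell = '.' → open
col 2: top cell = 'X' → FULL
col 3: top cell = '.' → open
col 4: top cell = '.' → open
col 5: top cell = '.' → open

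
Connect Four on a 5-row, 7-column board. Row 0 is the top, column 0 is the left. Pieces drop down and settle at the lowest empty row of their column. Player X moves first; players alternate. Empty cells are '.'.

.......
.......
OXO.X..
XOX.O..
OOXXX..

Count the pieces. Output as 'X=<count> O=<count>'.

X=7 O=6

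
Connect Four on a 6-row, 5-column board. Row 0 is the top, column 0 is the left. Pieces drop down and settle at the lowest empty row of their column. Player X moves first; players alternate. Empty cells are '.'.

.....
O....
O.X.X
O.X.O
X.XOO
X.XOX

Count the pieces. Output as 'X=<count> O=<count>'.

X=8 O=7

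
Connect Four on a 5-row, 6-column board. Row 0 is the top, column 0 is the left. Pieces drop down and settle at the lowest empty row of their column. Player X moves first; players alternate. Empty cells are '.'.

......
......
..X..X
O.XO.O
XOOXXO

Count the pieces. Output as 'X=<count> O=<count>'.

X=6 O=6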